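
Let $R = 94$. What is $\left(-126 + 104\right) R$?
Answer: $-2068$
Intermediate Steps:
$\left(-126 + 104\right) R = \left(-126 + 104\right) 94 = \left(-22\right) 94 = -2068$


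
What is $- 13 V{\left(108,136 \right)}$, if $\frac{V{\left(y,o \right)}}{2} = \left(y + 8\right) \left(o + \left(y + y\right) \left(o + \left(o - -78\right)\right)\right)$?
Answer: $-228419776$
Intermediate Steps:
$V{\left(y,o \right)} = 2 \left(8 + y\right) \left(o + 2 y \left(78 + 2 o\right)\right)$ ($V{\left(y,o \right)} = 2 \left(y + 8\right) \left(o + \left(y + y\right) \left(o + \left(o - -78\right)\right)\right) = 2 \left(8 + y\right) \left(o + 2 y \left(o + \left(o + 78\right)\right)\right) = 2 \left(8 + y\right) \left(o + 2 y \left(o + \left(78 + o\right)\right)\right) = 2 \left(8 + y\right) \left(o + 2 y \left(78 + 2 o\right)\right)$)
$- 13 V{\left(108,136 \right)} = - 13 \left(16 \cdot 136 + 312 \cdot 108^{2} + 2496 \cdot 108 + 8 \cdot 136 \cdot 108^{2} + 66 \cdot 136 \cdot 108\right) = - 13 \left(2176 + 312 \cdot 11664 + 269568 + 8 \cdot 136 \cdot 11664 + 969408\right) = - 13 \left(2176 + 3639168 + 269568 + 12690432 + 969408\right) = \left(-13\right) 17570752 = -228419776$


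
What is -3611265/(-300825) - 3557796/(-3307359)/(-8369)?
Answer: 28847380027411/2403065412255 ≈ 12.004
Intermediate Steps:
-3611265/(-300825) - 3557796/(-3307359)/(-8369) = -3611265*(-1/300825) - 3557796*(-1/3307359)*(-1/8369) = 34393/2865 + (107812/100223)*(-1/8369) = 34393/2865 - 107812/838766287 = 28847380027411/2403065412255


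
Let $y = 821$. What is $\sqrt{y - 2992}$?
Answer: $i \sqrt{2171} \approx 46.594 i$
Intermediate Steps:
$\sqrt{y - 2992} = \sqrt{821 - 2992} = \sqrt{-2171} = i \sqrt{2171}$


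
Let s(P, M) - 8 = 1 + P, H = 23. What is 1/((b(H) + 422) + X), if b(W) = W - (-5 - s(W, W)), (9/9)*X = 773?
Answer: 1/1255 ≈ 0.00079681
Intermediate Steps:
X = 773
s(P, M) = 9 + P (s(P, M) = 8 + (1 + P) = 9 + P)
b(W) = 14 + 2*W (b(W) = W - (-5 - (9 + W)) = W - (-5 + (-9 - W)) = W - (-14 - W) = W + (14 + W) = 14 + 2*W)
1/((b(H) + 422) + X) = 1/(((14 + 2*23) + 422) + 773) = 1/(((14 + 46) + 422) + 773) = 1/((60 + 422) + 773) = 1/(482 + 773) = 1/1255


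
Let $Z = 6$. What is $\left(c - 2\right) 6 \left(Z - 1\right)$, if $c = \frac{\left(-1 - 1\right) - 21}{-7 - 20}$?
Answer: $- \frac{310}{9} \approx -34.444$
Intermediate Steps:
$c = \frac{23}{27}$ ($c = \frac{\left(-1 - 1\right) - 21}{-27} = \left(-2 - 21\right) \left(- \frac{1}{27}\right) = \left(-23\right) \left(- \frac{1}{27}\right) = \frac{23}{27} \approx 0.85185$)
$\left(c - 2\right) 6 \left(Z - 1\right) = \left(\frac{23}{27} - 2\right) 6 \left(6 - 1\right) = - \frac{31 \cdot 6 \cdot 5}{27} = \left(- \frac{31}{27}\right) 30 = - \frac{310}{9}$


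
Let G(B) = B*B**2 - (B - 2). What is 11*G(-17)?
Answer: -53834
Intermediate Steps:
G(B) = 2 + B**3 - B (G(B) = B**3 - (-2 + B) = B**3 + (2 - B) = 2 + B**3 - B)
11*G(-17) = 11*(2 + (-17)**3 - 1*(-17)) = 11*(2 - 4913 + 17) = 11*(-4894) = -53834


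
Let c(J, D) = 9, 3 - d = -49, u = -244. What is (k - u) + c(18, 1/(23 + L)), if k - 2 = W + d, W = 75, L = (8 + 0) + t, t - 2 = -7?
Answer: 382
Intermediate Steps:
t = -5 (t = 2 - 7 = -5)
L = 3 (L = (8 + 0) - 5 = 8 - 5 = 3)
d = 52 (d = 3 - 1*(-49) = 3 + 49 = 52)
k = 129 (k = 2 + (75 + 52) = 2 + 127 = 129)
(k - u) + c(18, 1/(23 + L)) = (129 - 1*(-244)) + 9 = (129 + 244) + 9 = 373 + 9 = 382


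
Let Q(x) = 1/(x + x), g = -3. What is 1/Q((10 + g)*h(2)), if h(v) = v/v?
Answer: 14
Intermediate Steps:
h(v) = 1
Q(x) = 1/(2*x)
1/Q((10 + g)*h(2)) = 1/(1/(2*(((10 - 3)*1)))) = 1/(1/(2*((7*1)))) = 1/((1/2)/7) = 1/((1/2)*(1/7)) = 1/(1/14) = 14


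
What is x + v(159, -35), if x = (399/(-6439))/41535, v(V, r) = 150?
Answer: 13372193117/89147955 ≈ 150.00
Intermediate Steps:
x = -133/89147955 (x = (399*(-1/6439))*(1/41535) = -399/6439*1/41535 = -133/89147955 ≈ -1.4919e-6)
x + v(159, -35) = -133/89147955 + 150 = 13372193117/89147955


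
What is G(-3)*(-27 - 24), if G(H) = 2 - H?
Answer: -255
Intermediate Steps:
G(-3)*(-27 - 24) = (2 - 1*(-3))*(-27 - 24) = (2 + 3)*(-51) = 5*(-51) = -255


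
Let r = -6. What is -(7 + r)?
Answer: -1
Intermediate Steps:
-(7 + r) = -(7 - 6) = -1*1 = -1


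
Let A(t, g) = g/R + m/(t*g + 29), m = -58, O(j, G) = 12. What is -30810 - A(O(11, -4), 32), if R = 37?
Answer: -470818680/15281 ≈ -30811.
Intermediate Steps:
A(t, g) = -58/(29 + g*t) + g/37 (A(t, g) = g/37 - 58/(t*g + 29) = g*(1/37) - 58/(g*t + 29) = g/37 - 58/(29 + g*t) = -58/(29 + g*t) + g/37)
-30810 - A(O(11, -4), 32) = -30810 - (-2146 + 29*32 + 12*32²)/(37*(29 + 32*12)) = -30810 - (-2146 + 928 + 12*1024)/(37*(29 + 384)) = -30810 - (-2146 + 928 + 12288)/(37*413) = -30810 - 11070/(37*413) = -30810 - 1*11070/15281 = -30810 - 11070/15281 = -470818680/15281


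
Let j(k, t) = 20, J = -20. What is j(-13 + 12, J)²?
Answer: 400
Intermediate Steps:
j(-13 + 12, J)² = 20² = 400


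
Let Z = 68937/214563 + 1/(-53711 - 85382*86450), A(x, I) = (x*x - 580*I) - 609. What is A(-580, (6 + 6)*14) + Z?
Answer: 204984684442992700979/860010690661850 ≈ 2.3835e+5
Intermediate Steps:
A(x, I) = -609 + x² - 580*I (A(x, I) = (x² - 580*I) - 609 = -609 + x² - 580*I)
Z = 276313050091629/860010690661850 (Z = 68937*(1/214563) + (1/86450)/(-139093) = 22979/71521 - 1/139093*1/86450 = 22979/71521 - 1/12024589850 = 276313050091629/860010690661850 ≈ 0.32129)
A(-580, (6 + 6)*14) + Z = (-609 + (-580)² - 580*(6 + 6)*14) + 276313050091629/860010690661850 = (-609 + 336400 - 6960*14) + 276313050091629/860010690661850 = (-609 + 336400 - 580*168) + 276313050091629/860010690661850 = (-609 + 336400 - 97440) + 276313050091629/860010690661850 = 238351 + 276313050091629/860010690661850 = 204984684442992700979/860010690661850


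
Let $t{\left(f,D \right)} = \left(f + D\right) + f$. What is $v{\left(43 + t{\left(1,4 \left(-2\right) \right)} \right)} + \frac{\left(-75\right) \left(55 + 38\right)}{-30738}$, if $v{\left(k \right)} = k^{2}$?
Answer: $\frac{14029099}{10246} \approx 1369.2$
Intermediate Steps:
$t{\left(f,D \right)} = D + 2 f$ ($t{\left(f,D \right)} = \left(D + f\right) + f = D + 2 f$)
$v{\left(43 + t{\left(1,4 \left(-2\right) \right)} \right)} + \frac{\left(-75\right) \left(55 + 38\right)}{-30738} = \left(43 + \left(4 \left(-2\right) + 2 \cdot 1\right)\right)^{2} + \frac{\left(-75\right) \left(55 + 38\right)}{-30738} = \left(43 + \left(-8 + 2\right)\right)^{2} + \left(-75\right) 93 \left(- \frac{1}{30738}\right) = \left(43 - 6\right)^{2} - - \frac{2325}{10246} = 37^{2} + \frac{2325}{10246} = 1369 + \frac{2325}{10246} = \frac{14029099}{10246}$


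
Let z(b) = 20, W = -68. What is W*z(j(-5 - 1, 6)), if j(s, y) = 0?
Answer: -1360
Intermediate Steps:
W*z(j(-5 - 1, 6)) = -68*20 = -1360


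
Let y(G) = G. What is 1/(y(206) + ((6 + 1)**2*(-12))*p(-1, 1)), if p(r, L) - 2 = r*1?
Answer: -1/382 ≈ -0.0026178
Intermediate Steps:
p(r, L) = 2 + r (p(r, L) = 2 + r*1 = 2 + r)
1/(y(206) + ((6 + 1)**2*(-12))*p(-1, 1)) = 1/(206 + ((6 + 1)**2*(-12))*(2 - 1)) = 1/(206 + (7**2*(-12))*1) = 1/(206 + (49*(-12))*1) = 1/(206 - 588*1) = 1/(206 - 588) = 1/(-382) = -1/382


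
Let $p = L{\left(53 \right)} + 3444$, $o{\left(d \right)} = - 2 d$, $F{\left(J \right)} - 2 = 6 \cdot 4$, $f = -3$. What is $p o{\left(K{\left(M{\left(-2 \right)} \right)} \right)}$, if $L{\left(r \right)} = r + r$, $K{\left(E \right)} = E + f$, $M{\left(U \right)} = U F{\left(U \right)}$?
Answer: $390500$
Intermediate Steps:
$F{\left(J \right)} = 26$ ($F{\left(J \right)} = 2 + 6 \cdot 4 = 2 + 24 = 26$)
$M{\left(U \right)} = 26 U$ ($M{\left(U \right)} = U 26 = 26 U$)
$K{\left(E \right)} = -3 + E$ ($K{\left(E \right)} = E - 3 = -3 + E$)
$L{\left(r \right)} = 2 r$
$p = 3550$ ($p = 2 \cdot 53 + 3444 = 106 + 3444 = 3550$)
$p o{\left(K{\left(M{\left(-2 \right)} \right)} \right)} = 3550 \left(- 2 \left(-3 + 26 \left(-2\right)\right)\right) = 3550 \left(- 2 \left(-3 - 52\right)\right) = 3550 \left(\left(-2\right) \left(-55\right)\right) = 3550 \cdot 110 = 390500$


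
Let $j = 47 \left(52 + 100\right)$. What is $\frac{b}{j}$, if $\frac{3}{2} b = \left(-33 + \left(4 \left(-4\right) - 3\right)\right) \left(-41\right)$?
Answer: $\frac{533}{2679} \approx 0.19895$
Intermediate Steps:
$b = \frac{4264}{3}$ ($b = \frac{2 \left(-33 + \left(4 \left(-4\right) - 3\right)\right) \left(-41\right)}{3} = \frac{2 \left(-33 - 19\right) \left(-41\right)}{3} = \frac{2 \left(\left(-52\right) \left(-41\right)\right)}{3} = \frac{2}{3} \cdot 2132 = \frac{4264}{3} \approx 1421.3$)
$j = 7144$ ($j = 47 \cdot 152 = 7144$)
$\frac{b}{j} = \frac{4264}{3 \cdot 7144} = \frac{4264}{3} \cdot \frac{1}{7144} = \frac{533}{2679}$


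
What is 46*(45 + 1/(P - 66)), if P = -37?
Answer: 213164/103 ≈ 2069.6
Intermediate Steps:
46*(45 + 1/(P - 66)) = 46*(45 + 1/(-37 - 66)) = 46*(45 + 1/(-103)) = 46*(45 - 1/103) = 46*(4634/103) = 213164/103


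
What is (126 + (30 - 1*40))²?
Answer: 13456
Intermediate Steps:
(126 + (30 - 1*40))² = (126 + (30 - 40))² = (126 - 10)² = 116² = 13456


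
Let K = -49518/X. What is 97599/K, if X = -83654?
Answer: 1360757791/8253 ≈ 1.6488e+5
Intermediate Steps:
K = 24759/41827 (K = -49518/(-83654) = -49518*(-1/83654) = 24759/41827 ≈ 0.59194)
97599/K = 97599/(24759/41827) = 97599*(41827/24759) = 1360757791/8253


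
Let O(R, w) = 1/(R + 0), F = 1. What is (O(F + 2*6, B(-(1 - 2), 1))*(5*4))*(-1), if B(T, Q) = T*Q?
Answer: -20/13 ≈ -1.5385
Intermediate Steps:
B(T, Q) = Q*T
O(R, w) = 1/R
(O(F + 2*6, B(-(1 - 2), 1))*(5*4))*(-1) = ((5*4)/(1 + 2*6))*(-1) = (20/(1 + 12))*(-1) = (20/13)*(-1) = -20/13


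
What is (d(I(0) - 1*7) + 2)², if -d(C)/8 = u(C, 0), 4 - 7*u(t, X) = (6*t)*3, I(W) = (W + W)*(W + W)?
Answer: 1052676/49 ≈ 21483.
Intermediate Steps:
I(W) = 4*W² (I(W) = (2*W)*(2*W) = 4*W²)
u(t, X) = 4/7 - 18*t/7 (u(t, X) = 4/7 - 6*t*3/7 = 4/7 - 18*t/7)
d(C) = -32/7 + 144*C/7 (d(C) = -8*(4/7 - 18*C/7) = -32/7 + 144*C/7)
(d(I(0) - 1*7) + 2)² = ((-32/7 + 144*(4*0² - 1*7)/7) + 2)² = ((-32/7 + 144*(4*0 - 7)/7) + 2)² = ((-32/7 + 144*(0 - 7)/7) + 2)² = ((-32/7 + (144/7)*(-7)) + 2)² = ((-32/7 - 144) + 2)² = (-1040/7 + 2)² = (-1026/7)² = 1052676/49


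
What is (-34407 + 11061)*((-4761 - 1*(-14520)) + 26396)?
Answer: -844074630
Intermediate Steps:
(-34407 + 11061)*((-4761 - 1*(-14520)) + 26396) = -23346*((-4761 + 14520) + 26396) = -23346*(9759 + 26396) = -23346*36155 = -844074630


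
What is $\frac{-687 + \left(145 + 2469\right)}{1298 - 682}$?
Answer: $\frac{1927}{616} \approx 3.1282$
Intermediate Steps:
$\frac{-687 + \left(145 + 2469\right)}{1298 - 682} = \frac{-687 + 2614}{616} = 1927 \cdot \frac{1}{616} = \frac{1927}{616}$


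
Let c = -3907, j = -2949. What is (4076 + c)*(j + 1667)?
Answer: -216658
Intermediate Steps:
(4076 + c)*(j + 1667) = (4076 - 3907)*(-2949 + 1667) = 169*(-1282) = -216658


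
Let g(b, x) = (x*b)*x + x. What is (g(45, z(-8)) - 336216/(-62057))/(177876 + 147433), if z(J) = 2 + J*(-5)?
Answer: 4929027270/20187700613 ≈ 0.24416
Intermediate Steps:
z(J) = 2 - 5*J
g(b, x) = x + b*x² (g(b, x) = (b*x)*x + x = b*x² + x = x + b*x²)
(g(45, z(-8)) - 336216/(-62057))/(177876 + 147433) = ((2 - 5*(-8))*(1 + 45*(2 - 5*(-8))) - 336216/(-62057))/(177876 + 147433) = ((2 + 40)*(1 + 45*(2 + 40)) - 336216*(-1/62057))/325309 = (42*(1 + 45*42) + 336216/62057)*(1/325309) = (42*(1 + 1890) + 336216/62057)*(1/325309) = (42*1891 + 336216/62057)*(1/325309) = (79422 + 336216/62057)*(1/325309) = (4929027270/62057)*(1/325309) = 4929027270/20187700613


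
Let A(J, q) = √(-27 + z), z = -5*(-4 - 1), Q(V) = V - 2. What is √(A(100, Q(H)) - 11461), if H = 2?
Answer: √(-11461 + I*√2) ≈ 0.0066 + 107.06*I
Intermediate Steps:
Q(V) = -2 + V
z = 25 (z = -5*(-5) = 25)
A(J, q) = I*√2 (A(J, q) = √(-27 + 25) = √(-2) = I*√2)
√(A(100, Q(H)) - 11461) = √(I*√2 - 11461) = √(-11461 + I*√2)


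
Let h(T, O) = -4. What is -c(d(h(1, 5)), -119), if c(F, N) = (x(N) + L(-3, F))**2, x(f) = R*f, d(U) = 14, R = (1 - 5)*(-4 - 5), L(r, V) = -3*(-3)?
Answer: -18275625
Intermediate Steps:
L(r, V) = 9
R = 36 (R = -4*(-9) = 36)
x(f) = 36*f
c(F, N) = (9 + 36*N)**2 (c(F, N) = (36*N + 9)**2 = (9 + 36*N)**2)
-c(d(h(1, 5)), -119) = -81*(1 + 4*(-119))**2 = -81*(1 - 476)**2 = -81*(-475)**2 = -81*225625 = -1*18275625 = -18275625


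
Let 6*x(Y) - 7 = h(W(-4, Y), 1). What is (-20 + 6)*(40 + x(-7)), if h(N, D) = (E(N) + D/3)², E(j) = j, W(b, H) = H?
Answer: -18361/27 ≈ -680.04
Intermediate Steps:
h(N, D) = (N + D/3)²
x(Y) = 7/6 + (1 + 3*Y)²/54 (x(Y) = 7/6 + ((1 + 3*Y)²/9)/6 = 7/6 + (1 + 3*Y)²/54)
(-20 + 6)*(40 + x(-7)) = (-20 + 6)*(40 + (7/6 + (1 + 3*(-7))²/54)) = -14*(40 + (7/6 + (1 - 21)²/54)) = -14*(40 + (7/6 + (1/54)*(-20)²)) = -14*(40 + (7/6 + (1/54)*400)) = -14*(40 + (7/6 + 200/27)) = -14*(40 + 463/54) = -14*2623/54 = -18361/27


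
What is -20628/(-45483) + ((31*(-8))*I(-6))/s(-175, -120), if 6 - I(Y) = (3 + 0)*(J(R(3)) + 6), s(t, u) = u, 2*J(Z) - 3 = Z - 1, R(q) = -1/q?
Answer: -13423459/454830 ≈ -29.513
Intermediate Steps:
J(Z) = 1 + Z/2 (J(Z) = 3/2 + (Z - 1)/2 = 3/2 + (-1 + Z)/2 = 3/2 + (-½ + Z/2) = 1 + Z/2)
I(Y) = -29/2 (I(Y) = 6 - (3 + 0)*((1 + (-1/3)/2) + 6) = 6 - 3*((1 + (-1*⅓)/2) + 6) = 6 - 3*((1 + (½)*(-⅓)) + 6) = 6 - 3*((1 - ⅙) + 6) = 6 - 3*(⅚ + 6) = 6 - 3*41/6 = 6 - 1*41/2 = 6 - 41/2 = -29/2)
-20628/(-45483) + ((31*(-8))*I(-6))/s(-175, -120) = -20628/(-45483) + ((31*(-8))*(-29/2))/(-120) = -20628*(-1/45483) - 248*(-29/2)*(-1/120) = 6876/15161 + 3596*(-1/120) = 6876/15161 - 899/30 = -13423459/454830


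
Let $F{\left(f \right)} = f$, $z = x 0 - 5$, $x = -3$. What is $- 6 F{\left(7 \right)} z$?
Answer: $210$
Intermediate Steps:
$z = -5$ ($z = \left(-3\right) 0 - 5 = 0 - 5 = -5$)
$- 6 F{\left(7 \right)} z = \left(-6\right) 7 \left(-5\right) = \left(-42\right) \left(-5\right) = 210$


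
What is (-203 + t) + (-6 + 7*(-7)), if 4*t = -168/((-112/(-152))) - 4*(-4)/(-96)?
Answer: -7561/24 ≈ -315.04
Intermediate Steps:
t = -1369/24 (t = (-168/((-112/(-152))) - 4*(-4)/(-96))/4 = (-168/((-112*(-1/152))) + 16*(-1/96))/4 = (-168/14/19 - 1/6)/4 = (-168*19/14 - 1/6)/4 = (-228 - 1/6)/4 = (1/4)*(-1369/6) = -1369/24 ≈ -57.042)
(-203 + t) + (-6 + 7*(-7)) = (-203 - 1369/24) + (-6 + 7*(-7)) = -6241/24 + (-6 - 49) = -6241/24 - 55 = -7561/24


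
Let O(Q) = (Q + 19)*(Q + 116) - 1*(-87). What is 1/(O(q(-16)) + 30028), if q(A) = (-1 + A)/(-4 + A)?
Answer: 400/12973789 ≈ 3.0831e-5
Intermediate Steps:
q(A) = (-1 + A)/(-4 + A)
O(Q) = 87 + (19 + Q)*(116 + Q) (O(Q) = (19 + Q)*(116 + Q) + 87 = 87 + (19 + Q)*(116 + Q))
1/(O(q(-16)) + 30028) = 1/((2291 + ((-1 - 16)/(-4 - 16))² + 135*((-1 - 16)/(-4 - 16))) + 30028) = 1/((2291 + (-17/(-20))² + 135*(-17/(-20))) + 30028) = 1/((2291 + (-1/20*(-17))² + 135*(-1/20*(-17))) + 30028) = 1/((2291 + (17/20)² + 135*(17/20)) + 30028) = 1/((2291 + 289/400 + 459/4) + 30028) = 1/(962589/400 + 30028) = 1/(12973789/400) = 400/12973789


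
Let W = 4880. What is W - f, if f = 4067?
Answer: 813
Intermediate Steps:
W - f = 4880 - 1*4067 = 4880 - 4067 = 813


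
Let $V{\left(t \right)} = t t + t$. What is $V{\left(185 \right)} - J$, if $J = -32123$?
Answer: $66533$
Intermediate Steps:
$V{\left(t \right)} = t + t^{2}$ ($V{\left(t \right)} = t^{2} + t = t + t^{2}$)
$V{\left(185 \right)} - J = 185 \left(1 + 185\right) - -32123 = 185 \cdot 186 + 32123 = 34410 + 32123 = 66533$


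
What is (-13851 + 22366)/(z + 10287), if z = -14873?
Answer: -8515/4586 ≈ -1.8567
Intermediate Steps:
(-13851 + 22366)/(z + 10287) = (-13851 + 22366)/(-14873 + 10287) = 8515/(-4586) = 8515*(-1/4586) = -8515/4586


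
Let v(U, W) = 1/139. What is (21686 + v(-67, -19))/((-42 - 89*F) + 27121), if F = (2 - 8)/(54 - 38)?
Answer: 24114840/30148961 ≈ 0.79986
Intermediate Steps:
v(U, W) = 1/139
F = -3/8 (F = -6/16 = -6*1/16 = -3/8 ≈ -0.37500)
(21686 + v(-67, -19))/((-42 - 89*F) + 27121) = (21686 + 1/139)/((-42 - 89*(-3/8)) + 27121) = 3014355/(139*((-42 + 267/8) + 27121)) = 3014355/(139*(-69/8 + 27121)) = 3014355/(139*(216899/8)) = (3014355/139)*(8/216899) = 24114840/30148961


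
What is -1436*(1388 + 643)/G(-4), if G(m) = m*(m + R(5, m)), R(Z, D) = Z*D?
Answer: -243043/8 ≈ -30380.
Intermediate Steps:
R(Z, D) = D*Z
G(m) = 6*m² (G(m) = m*(m + m*5) = m*(m + 5*m) = m*(6*m) = 6*m²)
-1436*(1388 + 643)/G(-4) = -1436/((6*(-4)²)/(1388 + 643)) = -1436/((6*16)/2031) = -1436/((1/2031)*96) = -1436/32/677 = -1436*677/32 = -243043/8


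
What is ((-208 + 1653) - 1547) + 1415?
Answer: 1313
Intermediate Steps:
((-208 + 1653) - 1547) + 1415 = (1445 - 1547) + 1415 = -102 + 1415 = 1313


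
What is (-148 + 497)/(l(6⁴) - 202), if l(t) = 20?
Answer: -349/182 ≈ -1.9176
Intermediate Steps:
(-148 + 497)/(l(6⁴) - 202) = (-148 + 497)/(20 - 202) = 349/(-182) = 349*(-1/182) = -349/182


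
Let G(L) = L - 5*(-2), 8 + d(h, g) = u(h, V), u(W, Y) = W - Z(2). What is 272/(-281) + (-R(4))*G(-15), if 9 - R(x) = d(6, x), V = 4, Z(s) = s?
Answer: 17993/281 ≈ 64.032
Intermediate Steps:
u(W, Y) = -2 + W (u(W, Y) = W - 1*2 = W - 2 = -2 + W)
d(h, g) = -10 + h (d(h, g) = -8 + (-2 + h) = -10 + h)
R(x) = 13 (R(x) = 9 - (-10 + 6) = 9 - 1*(-4) = 9 + 4 = 13)
G(L) = 10 + L (G(L) = L + 10 = 10 + L)
272/(-281) + (-R(4))*G(-15) = 272/(-281) + (-1*13)*(10 - 15) = 272*(-1/281) - 13*(-5) = -272/281 + 65 = 17993/281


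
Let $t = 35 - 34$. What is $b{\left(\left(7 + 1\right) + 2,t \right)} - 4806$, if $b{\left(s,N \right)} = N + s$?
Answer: $-4795$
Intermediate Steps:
$t = 1$ ($t = 35 - 34 = 1$)
$b{\left(\left(7 + 1\right) + 2,t \right)} - 4806 = \left(1 + \left(\left(7 + 1\right) + 2\right)\right) - 4806 = \left(1 + \left(8 + 2\right)\right) - 4806 = \left(1 + 10\right) - 4806 = 11 - 4806 = -4795$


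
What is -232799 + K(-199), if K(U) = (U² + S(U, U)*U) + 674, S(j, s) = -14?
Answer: -189738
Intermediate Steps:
K(U) = 674 + U² - 14*U (K(U) = (U² - 14*U) + 674 = 674 + U² - 14*U)
-232799 + K(-199) = -232799 + (674 + (-199)² - 14*(-199)) = -232799 + (674 + 39601 + 2786) = -232799 + 43061 = -189738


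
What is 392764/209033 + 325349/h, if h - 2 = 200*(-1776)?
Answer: 2306461605/2395100114 ≈ 0.96299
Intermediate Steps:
h = -355198 (h = 2 + 200*(-1776) = 2 - 355200 = -355198)
392764/209033 + 325349/h = 392764/209033 + 325349/(-355198) = 392764*(1/209033) + 325349*(-1/355198) = 392764/209033 - 325349/355198 = 2306461605/2395100114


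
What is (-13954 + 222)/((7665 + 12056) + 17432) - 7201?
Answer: -267552485/37153 ≈ -7201.4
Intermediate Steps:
(-13954 + 222)/((7665 + 12056) + 17432) - 7201 = -13732/(19721 + 17432) - 7201 = -13732/37153 - 7201 = -267552485/37153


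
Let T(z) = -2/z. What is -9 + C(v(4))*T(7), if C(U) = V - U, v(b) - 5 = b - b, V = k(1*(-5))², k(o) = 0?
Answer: -53/7 ≈ -7.5714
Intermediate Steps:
V = 0 (V = 0² = 0)
v(b) = 5 (v(b) = 5 + (b - b) = 5 + 0 = 5)
C(U) = -U (C(U) = 0 - U = -U)
-9 + C(v(4))*T(7) = -9 + (-1*5)*(-2/7) = -9 - (-10)/7 = -9 - 5*(-2/7) = -9 + 10/7 = -53/7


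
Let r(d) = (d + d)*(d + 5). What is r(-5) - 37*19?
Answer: -703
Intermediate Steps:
r(d) = 2*d*(5 + d) (r(d) = (2*d)*(5 + d) = 2*d*(5 + d))
r(-5) - 37*19 = 2*(-5)*(5 - 5) - 37*19 = 2*(-5)*0 - 703 = 0 - 703 = -703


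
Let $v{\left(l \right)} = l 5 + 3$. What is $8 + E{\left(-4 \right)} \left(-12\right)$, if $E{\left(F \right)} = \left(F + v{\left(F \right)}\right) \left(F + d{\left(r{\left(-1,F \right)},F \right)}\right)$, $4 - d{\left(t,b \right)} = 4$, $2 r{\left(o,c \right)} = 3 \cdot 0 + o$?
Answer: $-1000$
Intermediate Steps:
$r{\left(o,c \right)} = \frac{o}{2}$ ($r{\left(o,c \right)} = \frac{3 \cdot 0 + o}{2} = \frac{0 + o}{2} = \frac{o}{2}$)
$d{\left(t,b \right)} = 0$ ($d{\left(t,b \right)} = 4 - 4 = 0$)
$v{\left(l \right)} = 3 + 5 l$ ($v{\left(l \right)} = 5 l + 3 = 3 + 5 l$)
$E{\left(F \right)} = F \left(3 + 6 F\right)$ ($E{\left(F \right)} = \left(F + \left(3 + 5 F\right)\right) \left(F + 0\right) = \left(3 + 6 F\right) F = F \left(3 + 6 F\right)$)
$8 + E{\left(-4 \right)} \left(-12\right) = 8 + 3 \left(-4\right) \left(1 + 2 \left(-4\right)\right) \left(-12\right) = 8 + 3 \left(-4\right) \left(1 - 8\right) \left(-12\right) = 8 + 3 \left(-4\right) \left(-7\right) \left(-12\right) = 8 + 84 \left(-12\right) = 8 - 1008 = -1000$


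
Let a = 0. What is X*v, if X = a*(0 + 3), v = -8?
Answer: 0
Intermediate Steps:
X = 0 (X = 0*(0 + 3) = 0*3 = 0)
X*v = 0*(-8) = 0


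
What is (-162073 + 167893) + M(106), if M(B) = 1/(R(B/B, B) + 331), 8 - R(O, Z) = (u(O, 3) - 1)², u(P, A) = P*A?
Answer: 1949701/335 ≈ 5820.0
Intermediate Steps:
u(P, A) = A*P
R(O, Z) = 8 - (-1 + 3*O)² (R(O, Z) = 8 - (3*O - 1)² = 8 - (-1 + 3*O)²)
M(B) = 1/335 (M(B) = 1/((8 - (-1 + 3*(B/B))²) + 331) = 1/((8 - (-1 + 3*1)²) + 331) = 1/((8 - (-1 + 3)²) + 331) = 1/((8 - 1*2²) + 331) = 1/((8 - 1*4) + 331) = 1/((8 - 4) + 331) = 1/(4 + 331) = 1/335)
(-162073 + 167893) + M(106) = (-162073 + 167893) + 1/335 = 5820 + 1/335 = 1949701/335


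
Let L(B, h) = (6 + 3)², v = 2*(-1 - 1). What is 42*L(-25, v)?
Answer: 3402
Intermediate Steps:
v = -4 (v = 2*(-2) = -4)
L(B, h) = 81 (L(B, h) = 9² = 81)
42*L(-25, v) = 42*81 = 3402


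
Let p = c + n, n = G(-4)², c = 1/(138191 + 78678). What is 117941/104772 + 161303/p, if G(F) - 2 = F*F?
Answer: 3673381512863141/7361862938004 ≈ 498.97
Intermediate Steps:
G(F) = 2 + F² (G(F) = 2 + F*F = 2 + F²)
c = 1/216869 ≈ 4.6111e-6
n = 324 (n = (2 + (-4)²)² = (2 + 16)² = 18² = 324)
p = 70265557/216869 (p = 1/216869 + 324 = 70265557/216869 ≈ 324.00)
117941/104772 + 161303/p = 117941/104772 + 161303/(70265557/216869) = 117941*(1/104772) + 161303*(216869/70265557) = 117941/104772 + 34981620307/70265557 = 3673381512863141/7361862938004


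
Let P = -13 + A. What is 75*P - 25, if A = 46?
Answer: 2450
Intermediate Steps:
P = 33 (P = -13 + 46 = 33)
75*P - 25 = 75*33 - 25 = 2475 - 25 = 2450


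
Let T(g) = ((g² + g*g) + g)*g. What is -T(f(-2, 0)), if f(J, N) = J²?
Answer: -144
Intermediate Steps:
T(g) = g*(g + 2*g²) (T(g) = ((g² + g²) + g)*g = (2*g² + g)*g = (g + 2*g²)*g = g*(g + 2*g²))
-T(f(-2, 0)) = -((-2)²)²*(1 + 2*(-2)²) = -4²*(1 + 2*4) = -16*(1 + 8) = -16*9 = -1*144 = -144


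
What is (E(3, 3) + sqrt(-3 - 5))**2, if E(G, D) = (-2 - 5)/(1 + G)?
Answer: (7 - 8*I*sqrt(2))**2/16 ≈ -4.9375 - 9.8995*I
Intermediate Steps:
E(G, D) = -7/(1 + G)
(E(3, 3) + sqrt(-3 - 5))**2 = (-7/(1 + 3) + sqrt(-3 - 5))**2 = (-7/4 + sqrt(-8))**2 = (-7*1/4 + 2*I*sqrt(2))**2 = (-7/4 + 2*I*sqrt(2))**2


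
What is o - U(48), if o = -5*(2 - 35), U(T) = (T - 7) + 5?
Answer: 119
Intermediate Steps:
U(T) = -2 + T (U(T) = (-7 + T) + 5 = -2 + T)
o = 165 (o = -5*(-33) = 165)
o - U(48) = 165 - (-2 + 48) = 165 - 1*46 = 165 - 46 = 119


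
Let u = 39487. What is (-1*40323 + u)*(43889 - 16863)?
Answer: -22593736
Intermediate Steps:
(-1*40323 + u)*(43889 - 16863) = (-1*40323 + 39487)*(43889 - 16863) = (-40323 + 39487)*27026 = -836*27026 = -22593736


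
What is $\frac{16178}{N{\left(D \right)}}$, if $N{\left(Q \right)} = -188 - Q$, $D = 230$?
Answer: $- \frac{8089}{209} \approx -38.703$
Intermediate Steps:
$\frac{16178}{N{\left(D \right)}} = \frac{16178}{-188 - 230} = \frac{16178}{-418} = 16178 \left(- \frac{1}{418}\right) = - \frac{8089}{209}$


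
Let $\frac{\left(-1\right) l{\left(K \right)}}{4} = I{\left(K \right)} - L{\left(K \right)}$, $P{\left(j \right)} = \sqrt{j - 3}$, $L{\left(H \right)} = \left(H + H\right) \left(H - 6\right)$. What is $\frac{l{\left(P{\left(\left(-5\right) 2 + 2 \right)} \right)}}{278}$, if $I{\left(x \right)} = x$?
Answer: $- \frac{44}{139} - \frac{26 i \sqrt{11}}{139} \approx -0.31655 - 0.62038 i$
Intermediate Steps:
$L{\left(H \right)} = 2 H \left(-6 + H\right)$
$P{\left(j \right)} = \sqrt{-3 + j}$
$l{\left(K \right)} = - 4 K + 8 K \left(-6 + K\right)$ ($l{\left(K \right)} = - 4 \left(K - 2 K \left(-6 + K\right)\right) = - 4 K + 8 K \left(-6 + K\right)$)
$\frac{l{\left(P{\left(\left(-5\right) 2 + 2 \right)} \right)}}{278} = \frac{4 \sqrt{-3 + \left(\left(-5\right) 2 + 2\right)} \left(-13 + 2 \sqrt{-3 + \left(\left(-5\right) 2 + 2\right)}\right)}{278} = 4 \sqrt{-3 + \left(-10 + 2\right)} \left(-13 + 2 \sqrt{-3 + \left(-10 + 2\right)}\right) \frac{1}{278} = 4 \sqrt{-3 - 8} \left(-13 + 2 \sqrt{-3 - 8}\right) \frac{1}{278} = 4 \sqrt{-11} \left(-13 + 2 \sqrt{-11}\right) \frac{1}{278} = 4 i \sqrt{11} \left(-13 + 2 i \sqrt{11}\right) \frac{1}{278} = \frac{2 i \sqrt{11} \left(-13 + 2 i \sqrt{11}\right)}{139}$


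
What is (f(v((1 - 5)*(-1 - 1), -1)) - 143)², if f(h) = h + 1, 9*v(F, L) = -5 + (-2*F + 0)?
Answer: 187489/9 ≈ 20832.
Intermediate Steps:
v(F, L) = -5/9 - 2*F/9 (v(F, L) = (-5 + (-2*F + 0))/9 = (-5 - 2*F)/9 = -5/9 - 2*F/9)
f(h) = 1 + h
(f(v((1 - 5)*(-1 - 1), -1)) - 143)² = ((1 + (-5/9 - 2*(1 - 5)*(-1 - 1)/9)) - 143)² = ((1 + (-5/9 - (-8)*(-2)/9)) - 143)² = ((1 + (-5/9 - 2/9*8)) - 143)² = ((1 + (-5/9 - 16/9)) - 143)² = ((1 - 7/3) - 143)² = (-4/3 - 143)² = (-433/3)² = 187489/9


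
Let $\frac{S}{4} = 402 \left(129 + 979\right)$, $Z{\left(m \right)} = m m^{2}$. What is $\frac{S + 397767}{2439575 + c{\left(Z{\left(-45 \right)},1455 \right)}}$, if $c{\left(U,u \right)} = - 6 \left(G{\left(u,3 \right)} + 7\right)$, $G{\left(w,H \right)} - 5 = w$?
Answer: $\frac{2179431}{2430773} \approx 0.8966$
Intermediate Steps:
$G{\left(w,H \right)} = 5 + w$
$Z{\left(m \right)} = m^{3}$
$S = 1781664$ ($S = 4 \cdot 402 \left(129 + 979\right) = 4 \cdot 402 \cdot 1108 = 4 \cdot 445416 = 1781664$)
$c{\left(U,u \right)} = -72 - 6 u$ ($c{\left(U,u \right)} = - 6 \left(\left(5 + u\right) + 7\right) = - 6 \left(12 + u\right) = -72 - 6 u$)
$\frac{S + 397767}{2439575 + c{\left(Z{\left(-45 \right)},1455 \right)}} = \frac{1781664 + 397767}{2439575 - 8802} = \frac{2179431}{2439575 - 8802} = \frac{2179431}{2430773}$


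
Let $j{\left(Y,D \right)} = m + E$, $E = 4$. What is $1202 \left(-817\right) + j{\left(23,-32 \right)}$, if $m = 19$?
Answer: $-982011$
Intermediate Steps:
$j{\left(Y,D \right)} = 23$ ($j{\left(Y,D \right)} = 19 + 4 = 23$)
$1202 \left(-817\right) + j{\left(23,-32 \right)} = 1202 \left(-817\right) + 23 = -982034 + 23 = -982011$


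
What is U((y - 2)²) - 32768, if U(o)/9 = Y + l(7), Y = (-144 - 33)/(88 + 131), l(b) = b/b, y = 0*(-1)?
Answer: -2391938/73 ≈ -32766.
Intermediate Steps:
y = 0
l(b) = 1
Y = -59/73 (Y = -177/219 = -177*1/219 = -59/73 ≈ -0.80822)
U(o) = 126/73 (U(o) = 9*(-59/73 + 1) = 9*(14/73) = 126/73)
U((y - 2)²) - 32768 = 126/73 - 32768 = -2391938/73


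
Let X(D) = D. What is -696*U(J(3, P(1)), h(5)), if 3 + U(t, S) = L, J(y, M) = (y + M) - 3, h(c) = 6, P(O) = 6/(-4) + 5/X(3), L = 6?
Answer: -2088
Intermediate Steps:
P(O) = ⅙ (P(O) = 6/(-4) + 5/3 = 6*(-¼) + 5*(⅓) = -3/2 + 5/3 = ⅙)
J(y, M) = -3 + M + y (J(y, M) = (M + y) - 3 = -3 + M + y)
U(t, S) = 3 (U(t, S) = -3 + 6 = 3)
-696*U(J(3, P(1)), h(5)) = -696*3 = -2088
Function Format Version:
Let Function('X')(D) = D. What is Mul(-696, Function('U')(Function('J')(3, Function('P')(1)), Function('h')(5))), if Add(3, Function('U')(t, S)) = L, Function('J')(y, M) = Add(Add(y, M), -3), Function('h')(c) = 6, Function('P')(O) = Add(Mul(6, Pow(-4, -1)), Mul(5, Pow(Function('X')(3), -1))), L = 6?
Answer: -2088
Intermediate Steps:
Function('P')(O) = Rational(1, 6) (Function('P')(O) = Add(Mul(6, Pow(-4, -1)), Mul(5, Pow(3, -1))) = Add(Mul(6, Rational(-1, 4)), Mul(5, Rational(1, 3))) = Add(Rational(-3, 2), Rational(5, 3)) = Rational(1, 6))
Function('J')(y, M) = Add(-3, M, y) (Function('J')(y, M) = Add(Add(M, y), -3) = Add(-3, M, y))
Function('U')(t, S) = 3 (Function('U')(t, S) = Add(-3, 6) = 3)
Mul(-696, Function('U')(Function('J')(3, Function('P')(1)), Function('h')(5))) = Mul(-696, 3) = -2088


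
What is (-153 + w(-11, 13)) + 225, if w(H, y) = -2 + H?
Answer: 59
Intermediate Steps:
(-153 + w(-11, 13)) + 225 = (-153 + (-2 - 11)) + 225 = (-153 - 13) + 225 = -166 + 225 = 59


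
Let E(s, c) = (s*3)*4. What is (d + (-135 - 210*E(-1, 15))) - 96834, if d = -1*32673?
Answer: -127122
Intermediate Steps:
E(s, c) = 12*s (E(s, c) = (3*s)*4 = 12*s)
d = -32673
(d + (-135 - 210*E(-1, 15))) - 96834 = (-32673 + (-135 - 2520*(-1))) - 96834 = (-32673 + (-135 - 210*(-12))) - 96834 = (-32673 + (-135 + 2520)) - 96834 = (-32673 + 2385) - 96834 = -30288 - 96834 = -127122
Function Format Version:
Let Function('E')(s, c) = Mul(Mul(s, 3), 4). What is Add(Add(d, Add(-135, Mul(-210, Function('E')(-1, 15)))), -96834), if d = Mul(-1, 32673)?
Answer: -127122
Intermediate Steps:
Function('E')(s, c) = Mul(12, s) (Function('E')(s, c) = Mul(Mul(3, s), 4) = Mul(12, s))
d = -32673
Add(Add(d, Add(-135, Mul(-210, Function('E')(-1, 15)))), -96834) = Add(Add(-32673, Add(-135, Mul(-210, Mul(12, -1)))), -96834) = Add(Add(-32673, Add(-135, Mul(-210, -12))), -96834) = Add(Add(-32673, Add(-135, 2520)), -96834) = Add(Add(-32673, 2385), -96834) = Add(-30288, -96834) = -127122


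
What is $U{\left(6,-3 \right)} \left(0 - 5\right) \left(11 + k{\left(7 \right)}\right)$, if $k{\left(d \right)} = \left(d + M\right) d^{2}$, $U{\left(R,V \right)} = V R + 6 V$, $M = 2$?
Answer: $81360$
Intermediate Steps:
$U{\left(R,V \right)} = 6 V + R V$ ($U{\left(R,V \right)} = R V + 6 V = 6 V + R V$)
$k{\left(d \right)} = d^{2} \left(2 + d\right)$ ($k{\left(d \right)} = \left(d + 2\right) d^{2} = \left(2 + d\right) d^{2} = d^{2} \left(2 + d\right)$)
$U{\left(6,-3 \right)} \left(0 - 5\right) \left(11 + k{\left(7 \right)}\right) = - 3 \left(6 + 6\right) \left(0 - 5\right) \left(11 + 7^{2} \left(2 + 7\right)\right) = \left(-3\right) 12 \left(-5\right) \left(11 + 49 \cdot 9\right) = \left(-36\right) \left(-5\right) \left(11 + 441\right) = 180 \cdot 452 = 81360$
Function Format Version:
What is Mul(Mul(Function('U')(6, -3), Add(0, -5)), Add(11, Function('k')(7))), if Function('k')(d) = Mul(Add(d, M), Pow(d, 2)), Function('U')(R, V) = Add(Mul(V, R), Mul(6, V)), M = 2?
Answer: 81360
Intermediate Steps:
Function('U')(R, V) = Add(Mul(6, V), Mul(R, V)) (Function('U')(R, V) = Add(Mul(R, V), Mul(6, V)) = Add(Mul(6, V), Mul(R, V)))
Function('k')(d) = Mul(Pow(d, 2), Add(2, d)) (Function('k')(d) = Mul(Add(d, 2), Pow(d, 2)) = Mul(Add(2, d), Pow(d, 2)) = Mul(Pow(d, 2), Add(2, d)))
Mul(Mul(Function('U')(6, -3), Add(0, -5)), Add(11, Function('k')(7))) = Mul(Mul(Mul(-3, Add(6, 6)), Add(0, -5)), Add(11, Mul(Pow(7, 2), Add(2, 7)))) = Mul(Mul(Mul(-3, 12), -5), Add(11, Mul(49, 9))) = Mul(Mul(-36, -5), Add(11, 441)) = Mul(180, 452) = 81360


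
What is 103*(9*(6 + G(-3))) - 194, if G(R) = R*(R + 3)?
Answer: 5368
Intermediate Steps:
G(R) = R*(3 + R)
103*(9*(6 + G(-3))) - 194 = 103*(9*(6 - 3*(3 - 3))) - 194 = 103*(9*(6 - 3*0)) - 194 = 103*(9*(6 + 0)) - 194 = 103*(9*6) - 194 = 103*54 - 194 = 5562 - 194 = 5368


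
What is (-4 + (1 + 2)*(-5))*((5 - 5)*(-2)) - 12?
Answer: -12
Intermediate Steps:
(-4 + (1 + 2)*(-5))*((5 - 5)*(-2)) - 12 = (-4 + 3*(-5))*(0*(-2)) - 12 = (-4 - 15)*0 - 12 = -19*0 - 12 = 0 - 12 = -12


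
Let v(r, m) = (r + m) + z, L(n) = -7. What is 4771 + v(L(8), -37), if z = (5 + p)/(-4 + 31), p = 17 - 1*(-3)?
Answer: 127654/27 ≈ 4727.9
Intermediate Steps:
p = 20 (p = 17 + 3 = 20)
z = 25/27 (z = (5 + 20)/(-4 + 31) = 25/27 ≈ 0.92593)
v(r, m) = 25/27 + m + r (v(r, m) = (r + m) + 25/27 = (m + r) + 25/27 = 25/27 + m + r)
4771 + v(L(8), -37) = 4771 + (25/27 - 37 - 7) = 4771 - 1163/27 = 127654/27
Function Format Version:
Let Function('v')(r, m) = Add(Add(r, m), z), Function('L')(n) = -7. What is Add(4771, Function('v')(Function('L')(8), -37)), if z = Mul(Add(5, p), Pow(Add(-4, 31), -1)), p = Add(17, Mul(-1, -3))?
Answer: Rational(127654, 27) ≈ 4727.9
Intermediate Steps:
p = 20 (p = Add(17, 3) = 20)
z = Rational(25, 27) (z = Mul(Add(5, 20), Pow(Add(-4, 31), -1)) = Mul(25, Pow(27, -1)) = Mul(25, Rational(1, 27)) = Rational(25, 27) ≈ 0.92593)
Function('v')(r, m) = Add(Rational(25, 27), m, r) (Function('v')(r, m) = Add(Add(r, m), Rational(25, 27)) = Add(Add(m, r), Rational(25, 27)) = Add(Rational(25, 27), m, r))
Add(4771, Function('v')(Function('L')(8), -37)) = Add(4771, Add(Rational(25, 27), -37, -7)) = Add(4771, Rational(-1163, 27)) = Rational(127654, 27)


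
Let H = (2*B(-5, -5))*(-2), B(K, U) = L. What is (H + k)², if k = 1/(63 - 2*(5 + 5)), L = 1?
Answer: 29241/1849 ≈ 15.814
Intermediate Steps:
B(K, U) = 1
k = 1/43 (k = 1/(63 - 2*10) = 1/(63 - 20) = 1/43 ≈ 0.023256)
H = -4 (H = (2*1)*(-2) = 2*(-2) = -4)
(H + k)² = (-4 + 1/43)² = (-171/43)² = 29241/1849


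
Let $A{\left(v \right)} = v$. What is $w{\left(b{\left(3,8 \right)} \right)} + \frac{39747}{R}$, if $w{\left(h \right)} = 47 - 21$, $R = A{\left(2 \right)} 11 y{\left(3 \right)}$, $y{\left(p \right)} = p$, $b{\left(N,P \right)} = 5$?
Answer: $\frac{13821}{22} \approx 628.23$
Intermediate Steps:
$R = 66$ ($R = 2 \cdot 11 \cdot 3 = 22 \cdot 3 = 66$)
$w{\left(h \right)} = 26$
$w{\left(b{\left(3,8 \right)} \right)} + \frac{39747}{R} = 26 + \frac{39747}{66} = 26 + 39747 \cdot \frac{1}{66} = 26 + \frac{13249}{22} = \frac{13821}{22}$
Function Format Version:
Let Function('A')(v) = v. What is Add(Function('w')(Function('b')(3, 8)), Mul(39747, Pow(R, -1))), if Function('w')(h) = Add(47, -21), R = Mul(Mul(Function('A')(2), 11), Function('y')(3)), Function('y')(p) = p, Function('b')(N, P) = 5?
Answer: Rational(13821, 22) ≈ 628.23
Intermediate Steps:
R = 66 (R = Mul(Mul(2, 11), 3) = Mul(22, 3) = 66)
Function('w')(h) = 26
Add(Function('w')(Function('b')(3, 8)), Mul(39747, Pow(R, -1))) = Add(26, Mul(39747, Pow(66, -1))) = Add(26, Mul(39747, Rational(1, 66))) = Add(26, Rational(13249, 22)) = Rational(13821, 22)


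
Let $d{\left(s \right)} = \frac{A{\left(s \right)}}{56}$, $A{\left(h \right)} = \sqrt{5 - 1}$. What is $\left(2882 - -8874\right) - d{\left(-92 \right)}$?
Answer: $\frac{329167}{28} \approx 11756.0$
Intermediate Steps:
$A{\left(h \right)} = 2$ ($A{\left(h \right)} = \sqrt{4} = 2$)
$d{\left(s \right)} = \frac{1}{28}$ ($d{\left(s \right)} = \frac{2}{56} = 2 \cdot \frac{1}{56} = \frac{1}{28}$)
$\left(2882 - -8874\right) - d{\left(-92 \right)} = \left(2882 - -8874\right) - \frac{1}{28} = \left(2882 + 8874\right) - \frac{1}{28} = 11756 - \frac{1}{28} = \frac{329167}{28}$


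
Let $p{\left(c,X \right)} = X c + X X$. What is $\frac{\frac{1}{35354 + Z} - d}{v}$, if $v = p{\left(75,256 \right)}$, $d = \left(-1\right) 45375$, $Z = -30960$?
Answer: $\frac{199377751}{372329984} \approx 0.53549$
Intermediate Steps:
$d = -45375$
$p{\left(c,X \right)} = X^{2} + X c$ ($p{\left(c,X \right)} = X c + X^{2} = X^{2} + X c$)
$v = 84736$ ($v = 256 \left(256 + 75\right) = 256 \cdot 331 = 84736$)
$\frac{\frac{1}{35354 + Z} - d}{v} = \frac{\frac{1}{35354 - 30960} - -45375}{84736} = \left(\frac{1}{4394} + 45375\right) \frac{1}{84736} = \frac{199377751}{4394} \cdot \frac{1}{84736} = \frac{199377751}{372329984}$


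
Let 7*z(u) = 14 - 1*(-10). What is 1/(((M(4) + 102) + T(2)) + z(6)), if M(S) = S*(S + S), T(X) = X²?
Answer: 7/990 ≈ 0.0070707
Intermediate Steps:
z(u) = 24/7 (z(u) = (14 - 1*(-10))/7 = (14 + 10)/7 = (⅐)*24 = 24/7)
M(S) = 2*S² (M(S) = S*(2*S) = 2*S²)
1/(((M(4) + 102) + T(2)) + z(6)) = 1/(((2*4² + 102) + 2²) + 24/7) = 1/(((2*16 + 102) + 4) + 24/7) = 1/(((32 + 102) + 4) + 24/7) = 1/((134 + 4) + 24/7) = 1/(138 + 24/7) = 1/(990/7) = 7/990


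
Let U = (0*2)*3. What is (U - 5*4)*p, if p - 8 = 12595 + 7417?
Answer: -400400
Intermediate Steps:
p = 20020 (p = 8 + (12595 + 7417) = 8 + 20012 = 20020)
U = 0 (U = 0*3 = 0)
(U - 5*4)*p = (0 - 5*4)*20020 = (0 - 20)*20020 = -20*20020 = -400400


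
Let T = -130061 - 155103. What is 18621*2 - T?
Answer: 322406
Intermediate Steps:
T = -285164
18621*2 - T = 18621*2 - 1*(-285164) = 37242 + 285164 = 322406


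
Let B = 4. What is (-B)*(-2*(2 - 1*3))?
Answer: -8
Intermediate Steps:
(-B)*(-2*(2 - 1*3)) = (-1*4)*(-2*(2 - 1*3)) = -(-8)*(2 - 3) = -(-8)*(-1) = -4*2 = -8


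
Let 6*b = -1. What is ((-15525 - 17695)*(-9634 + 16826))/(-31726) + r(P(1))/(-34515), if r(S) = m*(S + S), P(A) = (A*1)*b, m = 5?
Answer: 85306170067/11327823 ≈ 7530.7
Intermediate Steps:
b = -⅙ (b = (⅙)*(-1) = -⅙ ≈ -0.16667)
P(A) = -A/6 (P(A) = (A*1)*(-⅙) = A*(-⅙) = -A/6)
r(S) = 10*S (r(S) = 5*(S + S) = 5*(2*S) = 10*S)
((-15525 - 17695)*(-9634 + 16826))/(-31726) + r(P(1))/(-34515) = ((-15525 - 17695)*(-9634 + 16826))/(-31726) + (10*(-⅙*1))/(-34515) = -33220*7192*(-1/31726) + (10*(-⅙))*(-1/34515) = -238918240*(-1/31726) - 5/3*(-1/34515) = 4119280/547 + 1/20709 = 85306170067/11327823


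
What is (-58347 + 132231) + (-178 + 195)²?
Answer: 74173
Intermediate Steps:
(-58347 + 132231) + (-178 + 195)² = 73884 + 17² = 73884 + 289 = 74173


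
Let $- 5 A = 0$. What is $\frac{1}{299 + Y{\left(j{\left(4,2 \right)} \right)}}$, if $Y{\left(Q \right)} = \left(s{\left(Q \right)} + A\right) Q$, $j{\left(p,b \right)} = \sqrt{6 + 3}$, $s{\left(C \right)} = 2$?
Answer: $\frac{1}{305} \approx 0.0032787$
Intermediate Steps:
$A = 0$ ($A = \left(- \frac{1}{5}\right) 0 = 0$)
$j{\left(p,b \right)} = 3$ ($j{\left(p,b \right)} = \sqrt{9} = 3$)
$Y{\left(Q \right)} = 2 Q$ ($Y{\left(Q \right)} = \left(2 + 0\right) Q = 2 Q$)
$\frac{1}{299 + Y{\left(j{\left(4,2 \right)} \right)}} = \frac{1}{299 + 2 \cdot 3} = \frac{1}{299 + 6} = \frac{1}{305}$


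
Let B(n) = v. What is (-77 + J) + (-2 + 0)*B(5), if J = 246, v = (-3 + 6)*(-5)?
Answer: 199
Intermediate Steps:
v = -15 (v = 3*(-5) = -15)
B(n) = -15
(-77 + J) + (-2 + 0)*B(5) = (-77 + 246) + (-2 + 0)*(-15) = 169 - 2*(-15) = 169 + 30 = 199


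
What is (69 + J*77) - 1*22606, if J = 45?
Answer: -19072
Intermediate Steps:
(69 + J*77) - 1*22606 = (69 + 45*77) - 1*22606 = (69 + 3465) - 22606 = 3534 - 22606 = -19072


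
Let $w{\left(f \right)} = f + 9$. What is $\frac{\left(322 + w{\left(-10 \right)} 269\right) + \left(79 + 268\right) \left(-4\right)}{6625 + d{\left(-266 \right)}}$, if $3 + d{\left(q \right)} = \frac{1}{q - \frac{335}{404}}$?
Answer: $- \frac{143911665}{713844574} \approx -0.2016$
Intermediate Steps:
$w{\left(f \right)} = 9 + f$
$d{\left(q \right)} = -3 + \frac{1}{- \frac{335}{404} + q}$ ($d{\left(q \right)} = -3 + \frac{1}{q - \frac{335}{404}} = -3 + \frac{1}{- \frac{335}{404} + q}$)
$\frac{\left(322 + w{\left(-10 \right)} 269\right) + \left(79 + 268\right) \left(-4\right)}{6625 + d{\left(-266 \right)}} = \frac{\left(322 + \left(9 - 10\right) 269\right) + \left(79 + 268\right) \left(-4\right)}{6625 + \frac{1409 - -322392}{-335 + 404 \left(-266\right)}} = \frac{\left(322 - 269\right) + 347 \left(-4\right)}{6625 + \frac{1409 + 322392}{-335 - 107464}} = \frac{\left(322 - 269\right) - 1388}{6625 + \frac{1}{-107799} \cdot 323801} = \frac{53 - 1388}{6625 - \frac{323801}{107799}} = - \frac{1335}{6625 - \frac{323801}{107799}} = - \frac{1335}{\frac{713844574}{107799}} = \left(-1335\right) \frac{107799}{713844574} = - \frac{143911665}{713844574}$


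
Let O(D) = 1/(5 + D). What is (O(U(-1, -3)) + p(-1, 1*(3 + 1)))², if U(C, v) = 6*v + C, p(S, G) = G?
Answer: 3025/196 ≈ 15.434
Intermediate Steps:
U(C, v) = C + 6*v
(O(U(-1, -3)) + p(-1, 1*(3 + 1)))² = (1/(5 + (-1 + 6*(-3))) + 1*(3 + 1))² = (1/(5 + (-1 - 18)) + 1*4)² = (1/(5 - 19) + 4)² = (1/(-14) + 4)² = (-1/14 + 4)² = (55/14)² = 3025/196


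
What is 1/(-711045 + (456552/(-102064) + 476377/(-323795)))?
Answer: -133257310/94752736126841 ≈ -1.4064e-6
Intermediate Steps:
1/(-711045 + (456552/(-102064) + 476377/(-323795))) = 1/(-711045 + (456552*(-1/102064) + 476377*(-1/323795))) = 1/(-711045 + (-57069/12758 - 15367/10445)) = 1/(-711045 - 792137891/133257310) = 1/(-94752736126841/133257310) = -133257310/94752736126841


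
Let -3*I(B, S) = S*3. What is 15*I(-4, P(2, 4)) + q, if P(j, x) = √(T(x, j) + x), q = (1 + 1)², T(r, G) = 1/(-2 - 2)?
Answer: 4 - 15*√15/2 ≈ -25.047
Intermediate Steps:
T(r, G) = -¼ (T(r, G) = 1/(-4) = -¼)
q = 4 (q = 2² = 4)
P(j, x) = √(-¼ + x)
I(B, S) = -S (I(B, S) = -S*3/3 = -S)
15*I(-4, P(2, 4)) + q = 15*(-√(-1 + 4*4)/2) + 4 = 15*(-√(-1 + 16)/2) + 4 = 15*(-√15/2) + 4 = -15*√15/2 + 4 = 4 - 15*√15/2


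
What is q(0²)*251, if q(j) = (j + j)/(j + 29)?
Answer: 0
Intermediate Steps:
q(j) = 2*j/(29 + j) (q(j) = (2*j)/(29 + j) = 2*j/(29 + j))
q(0²)*251 = (2*0²/(29 + 0²))*251 = (2*0/(29 + 0))*251 = (2*0/29)*251 = (2*0*(1/29))*251 = 0*251 = 0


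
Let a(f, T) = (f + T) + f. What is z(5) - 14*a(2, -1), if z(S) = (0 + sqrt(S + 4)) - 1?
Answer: -40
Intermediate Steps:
a(f, T) = T + 2*f (a(f, T) = (T + f) + f = T + 2*f)
z(S) = -1 + sqrt(4 + S) (z(S) = (0 + sqrt(4 + S)) - 1 = sqrt(4 + S) - 1 = -1 + sqrt(4 + S))
z(5) - 14*a(2, -1) = (-1 + sqrt(4 + 5)) - 14*(-1 + 2*2) = (-1 + sqrt(9)) - 14*(-1 + 4) = (-1 + 3) - 14*3 = 2 - 42 = -40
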